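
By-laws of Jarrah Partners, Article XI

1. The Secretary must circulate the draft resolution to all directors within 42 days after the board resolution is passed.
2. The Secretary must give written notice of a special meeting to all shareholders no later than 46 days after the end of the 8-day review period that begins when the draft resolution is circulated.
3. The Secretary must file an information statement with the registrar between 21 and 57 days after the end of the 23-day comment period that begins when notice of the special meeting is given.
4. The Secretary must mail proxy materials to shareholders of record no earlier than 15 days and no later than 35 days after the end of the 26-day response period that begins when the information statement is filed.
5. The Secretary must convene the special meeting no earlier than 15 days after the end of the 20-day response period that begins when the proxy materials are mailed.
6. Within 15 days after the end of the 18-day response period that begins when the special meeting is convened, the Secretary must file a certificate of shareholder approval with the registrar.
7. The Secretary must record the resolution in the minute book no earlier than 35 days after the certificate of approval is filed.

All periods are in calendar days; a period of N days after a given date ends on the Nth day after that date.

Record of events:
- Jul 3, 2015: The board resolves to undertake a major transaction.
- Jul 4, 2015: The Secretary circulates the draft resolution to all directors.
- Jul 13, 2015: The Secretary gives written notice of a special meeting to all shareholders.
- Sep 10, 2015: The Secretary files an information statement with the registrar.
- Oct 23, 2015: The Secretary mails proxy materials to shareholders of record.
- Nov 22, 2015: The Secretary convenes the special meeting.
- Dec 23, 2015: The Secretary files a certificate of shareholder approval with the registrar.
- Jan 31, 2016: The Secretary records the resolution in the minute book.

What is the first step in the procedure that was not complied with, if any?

Step 5

Step 1: 42 days after Jul 3, 2015 (when the board resolution is passed) is Aug 14, 2015; completed Jul 4, 2015, before the deadline.
Step 2: 46 days after Jul 12, 2015 (end of the 8-day review period, which began when the draft resolution is circulated on Jul 4, 2015) is Aug 27, 2015; completed Jul 13, 2015, before the deadline.
Step 3: the window is 21–57 days after Aug 5, 2015 (end of the 23-day comment period, which began when notice of the special meeting is given on Jul 13, 2015), so Aug 26, 2015 through Oct 1, 2015; done Sep 10, 2015 — within the window.
Step 4: the window is 15–35 days after Oct 6, 2015 (end of the 26-day response period, which began when the information statement is filed on Sep 10, 2015), so Oct 21, 2015 through Nov 10, 2015; done Oct 23, 2015 — within the window.
Step 5: the earliest permitted date is 15 days after Nov 12, 2015 (end of the 20-day response period, which began when the proxy materials are mailed on Oct 23, 2015), i.e. Nov 27, 2015; done Nov 22, 2015 — 5 days too early.
No need to go further; step 5 was not satisfied.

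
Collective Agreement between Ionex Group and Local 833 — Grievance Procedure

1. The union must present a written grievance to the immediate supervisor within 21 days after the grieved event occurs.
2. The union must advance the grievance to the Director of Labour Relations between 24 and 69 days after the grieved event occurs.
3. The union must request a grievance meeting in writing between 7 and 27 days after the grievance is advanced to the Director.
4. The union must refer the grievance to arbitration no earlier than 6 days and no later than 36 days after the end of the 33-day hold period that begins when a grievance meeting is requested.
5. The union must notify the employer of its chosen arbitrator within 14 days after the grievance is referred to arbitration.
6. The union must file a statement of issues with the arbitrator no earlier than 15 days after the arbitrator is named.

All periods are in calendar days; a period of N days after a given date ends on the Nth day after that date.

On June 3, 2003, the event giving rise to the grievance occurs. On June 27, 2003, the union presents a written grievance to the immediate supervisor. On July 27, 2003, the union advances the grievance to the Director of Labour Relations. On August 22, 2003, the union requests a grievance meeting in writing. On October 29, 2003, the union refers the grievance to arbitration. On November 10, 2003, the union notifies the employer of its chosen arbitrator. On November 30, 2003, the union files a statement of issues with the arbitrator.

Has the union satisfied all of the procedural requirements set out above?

(1) due by June 3, 2003 + 21 days = June 24, 2003; done June 27, 2003 — 3 days late.
That is the first point of non-compliance.

No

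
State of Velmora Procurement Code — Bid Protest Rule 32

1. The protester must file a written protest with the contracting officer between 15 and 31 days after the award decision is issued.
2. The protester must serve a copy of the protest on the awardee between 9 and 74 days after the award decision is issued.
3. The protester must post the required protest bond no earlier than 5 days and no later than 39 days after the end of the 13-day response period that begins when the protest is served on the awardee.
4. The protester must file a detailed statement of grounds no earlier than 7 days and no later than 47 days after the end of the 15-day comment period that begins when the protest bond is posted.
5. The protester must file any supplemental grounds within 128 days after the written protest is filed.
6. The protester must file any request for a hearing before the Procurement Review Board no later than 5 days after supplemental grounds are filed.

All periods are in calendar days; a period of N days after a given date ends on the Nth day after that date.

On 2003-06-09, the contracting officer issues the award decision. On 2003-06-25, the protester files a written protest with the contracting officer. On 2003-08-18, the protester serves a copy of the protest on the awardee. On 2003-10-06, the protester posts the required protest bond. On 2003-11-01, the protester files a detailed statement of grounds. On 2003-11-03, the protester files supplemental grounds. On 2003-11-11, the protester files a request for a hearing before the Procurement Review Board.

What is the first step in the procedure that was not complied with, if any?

Step 5

Step 1 — 15 and 31 days from 2003-06-09 (when the award decision is issued) are 2003-06-24 and 2003-07-10 respectively; 2003-06-25 falls inside that range.
Step 2 — 9 and 74 days from 2003-06-09 (when the award decision is issued) are 2003-06-18 and 2003-08-22 respectively; done 2003-08-18 — within the window.
Step 3 — 5 and 39 days from 2003-08-31 (end of the 13-day response period, which began when the protest is served on the awardee on 2003-08-18) are 2003-09-05 and 2003-10-09 respectively; done 2003-10-06 — within the window.
Step 4 — 7 and 47 days from 2003-10-21 (end of the 15-day comment period, which began when the protest bond is posted on 2003-10-06) are 2003-10-28 and 2003-12-07 respectively; done 2003-11-01, which is between those dates.
Step 5 — counting 128 days from 2003-06-25 (when the written protest is filed) gives a deadline of 2003-10-31; 2003-11-03 misses that deadline by 3 days.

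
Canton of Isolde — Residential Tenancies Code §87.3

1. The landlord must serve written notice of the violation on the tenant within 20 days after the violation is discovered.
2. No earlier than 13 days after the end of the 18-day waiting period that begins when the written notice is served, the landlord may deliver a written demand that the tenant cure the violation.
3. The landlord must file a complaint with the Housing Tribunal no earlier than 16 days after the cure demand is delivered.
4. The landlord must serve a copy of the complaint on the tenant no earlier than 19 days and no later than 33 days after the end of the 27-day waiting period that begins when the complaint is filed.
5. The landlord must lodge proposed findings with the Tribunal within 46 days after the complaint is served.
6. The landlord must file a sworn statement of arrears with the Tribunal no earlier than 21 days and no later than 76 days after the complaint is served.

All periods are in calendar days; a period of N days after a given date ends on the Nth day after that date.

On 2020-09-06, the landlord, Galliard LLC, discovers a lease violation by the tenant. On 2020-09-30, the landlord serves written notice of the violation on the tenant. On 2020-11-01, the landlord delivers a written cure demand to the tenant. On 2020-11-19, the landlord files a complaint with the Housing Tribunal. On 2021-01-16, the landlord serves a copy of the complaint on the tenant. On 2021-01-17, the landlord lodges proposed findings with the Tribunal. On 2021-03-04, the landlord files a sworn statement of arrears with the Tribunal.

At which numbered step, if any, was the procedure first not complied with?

Step 1: 20 days after 2020-09-06 (when the violation is discovered) is 2020-09-26; done 2020-09-30 — 4 days late.

Step 1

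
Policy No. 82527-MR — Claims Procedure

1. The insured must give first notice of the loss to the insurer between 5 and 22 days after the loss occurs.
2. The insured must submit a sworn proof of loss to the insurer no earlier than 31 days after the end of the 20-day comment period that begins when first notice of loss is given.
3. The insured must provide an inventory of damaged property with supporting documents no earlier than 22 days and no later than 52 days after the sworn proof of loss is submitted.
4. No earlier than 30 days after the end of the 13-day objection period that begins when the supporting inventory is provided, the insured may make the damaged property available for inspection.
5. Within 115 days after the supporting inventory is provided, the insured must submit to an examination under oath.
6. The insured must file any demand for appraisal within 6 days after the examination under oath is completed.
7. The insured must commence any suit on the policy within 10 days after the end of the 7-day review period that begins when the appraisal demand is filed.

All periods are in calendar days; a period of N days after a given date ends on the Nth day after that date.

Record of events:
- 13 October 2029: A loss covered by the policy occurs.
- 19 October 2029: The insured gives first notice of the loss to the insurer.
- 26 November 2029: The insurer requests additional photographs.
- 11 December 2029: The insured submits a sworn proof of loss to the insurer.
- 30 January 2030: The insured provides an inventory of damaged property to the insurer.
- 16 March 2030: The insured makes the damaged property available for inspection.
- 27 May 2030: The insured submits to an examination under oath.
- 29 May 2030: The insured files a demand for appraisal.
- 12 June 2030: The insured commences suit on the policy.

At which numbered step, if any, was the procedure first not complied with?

(1) the permitted window runs from 13 October 2029 + 5 = 18 October 2029 to 13 October 2029 + 22 = 4 November 2029; 19 October 2029 falls inside that range.
(2) permitted from 8 November 2029 + 31 days = 9 December 2029 onward; done 11 December 2029 — permitted.
(3) the permitted window runs from 11 December 2029 + 22 = 2 January 2030 to 11 December 2029 + 52 = 1 February 2030; done 30 January 2030, which is between those dates.
(4) permitted from 12 February 2030 + 30 days = 14 March 2030 onward; 16 March 2030 is on or after that date.
(5) due by 30 January 2030 + 115 days = 25 May 2030; done 27 May 2030 — 2 days late.
Later steps need not be reached.

Step 5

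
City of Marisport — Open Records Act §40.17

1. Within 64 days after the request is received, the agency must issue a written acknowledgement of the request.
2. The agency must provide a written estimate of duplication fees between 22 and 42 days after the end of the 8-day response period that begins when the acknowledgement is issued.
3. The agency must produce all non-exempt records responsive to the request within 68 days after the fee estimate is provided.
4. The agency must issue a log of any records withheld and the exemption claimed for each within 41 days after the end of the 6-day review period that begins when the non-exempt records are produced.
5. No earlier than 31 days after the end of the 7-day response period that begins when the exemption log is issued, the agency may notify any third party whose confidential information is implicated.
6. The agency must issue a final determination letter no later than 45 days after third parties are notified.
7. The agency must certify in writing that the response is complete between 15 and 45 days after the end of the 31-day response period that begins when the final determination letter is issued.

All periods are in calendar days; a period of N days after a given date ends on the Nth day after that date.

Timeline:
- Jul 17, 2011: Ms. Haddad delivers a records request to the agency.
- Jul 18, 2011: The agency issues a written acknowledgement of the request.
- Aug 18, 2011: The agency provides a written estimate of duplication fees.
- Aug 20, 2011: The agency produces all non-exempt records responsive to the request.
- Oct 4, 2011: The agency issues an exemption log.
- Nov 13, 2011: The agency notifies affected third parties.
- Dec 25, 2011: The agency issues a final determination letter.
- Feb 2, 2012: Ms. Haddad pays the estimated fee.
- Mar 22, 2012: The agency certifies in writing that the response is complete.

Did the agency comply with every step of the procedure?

Step 1 — counting 64 days from Jul 17, 2011 (when the request is received) gives a deadline of Sep 19, 2011; completed Jul 18, 2011, before the deadline.
Step 2 — 22 and 42 days from Jul 26, 2011 (end of the 8-day response period, which began when the acknowledgement is issued on Jul 18, 2011) are Aug 17, 2011 and Sep 6, 2011 respectively; done Aug 18, 2011 — within the window.
Step 3 — counting 68 days from Aug 18, 2011 (when the fee estimate is provided) gives a deadline of Oct 25, 2011; done Aug 20, 2011 — timely.
Step 4 — counting 41 days from Aug 26, 2011 (end of the 6-day review period, which began when the non-exempt records are produced on Aug 20, 2011) gives a deadline of Oct 6, 2011; completed Oct 4, 2011, before the deadline.
Step 5 — must wait 31 days from Oct 11, 2011 (end of the 7-day response period, which began when the exemption log is issued on Oct 4, 2011), so not before Nov 11, 2011; done Nov 13, 2011 — permitted.
Step 6 — counting 45 days from Nov 13, 2011 (when third parties are notified) gives a deadline of Dec 28, 2011; Dec 25, 2011 is within that limit.
Step 7 — 15 and 45 days from Jan 25, 2012 (end of the 31-day response period, which began when the final determination letter is issued on Dec 25, 2011) are Feb 9, 2012 and Mar 10, 2012 respectively; Mar 22, 2012 is 12 days past the end of the window.
That is the first point of non-compliance.

No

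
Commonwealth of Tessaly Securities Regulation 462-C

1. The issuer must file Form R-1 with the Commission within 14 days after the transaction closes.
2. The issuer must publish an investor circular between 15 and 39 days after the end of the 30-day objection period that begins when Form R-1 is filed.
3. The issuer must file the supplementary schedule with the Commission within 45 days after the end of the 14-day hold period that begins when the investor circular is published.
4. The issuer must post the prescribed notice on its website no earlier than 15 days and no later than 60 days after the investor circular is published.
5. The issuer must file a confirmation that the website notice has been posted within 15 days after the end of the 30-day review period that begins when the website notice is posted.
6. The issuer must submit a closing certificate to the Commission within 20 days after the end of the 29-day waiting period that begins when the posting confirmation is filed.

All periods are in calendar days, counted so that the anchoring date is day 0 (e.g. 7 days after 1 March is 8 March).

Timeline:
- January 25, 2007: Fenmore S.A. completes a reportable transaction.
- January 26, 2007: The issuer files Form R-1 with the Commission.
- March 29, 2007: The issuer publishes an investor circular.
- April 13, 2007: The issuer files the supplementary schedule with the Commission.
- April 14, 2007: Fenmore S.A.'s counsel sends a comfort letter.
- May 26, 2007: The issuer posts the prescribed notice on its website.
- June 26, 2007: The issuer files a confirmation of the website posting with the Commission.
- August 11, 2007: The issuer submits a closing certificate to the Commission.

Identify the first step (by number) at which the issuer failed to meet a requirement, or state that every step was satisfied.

Step 1: 14 days after January 25, 2007 (when the transaction closes) is February 8, 2007; completed January 26, 2007, before the deadline.
Step 2: the window is 15–39 days after February 25, 2007 (end of the 30-day objection period, which began when Form R-1 is filed on January 26, 2007), so March 12, 2007 through April 5, 2007; done March 29, 2007 — within the window.
Step 3: 45 days after April 12, 2007 (end of the 14-day hold period, which began when the investor circular is published on March 29, 2007) is May 27, 2007; done April 13, 2007 — timely.
Step 4: the window is 15–60 days after March 29, 2007 (when the investor circular is published), so April 13, 2007 through May 28, 2007; done May 26, 2007 — within the window.
Step 5: 15 days after June 25, 2007 (end of the 30-day review period, which began when the website notice is posted on May 26, 2007) is July 10, 2007; June 26, 2007 is within that limit.
Step 6: 20 days after July 25, 2007 (end of the 29-day waiting period, which began when the posting confirmation is filed on June 26, 2007) is August 14, 2007; completed August 11, 2007, before the deadline.

None — every step was satisfied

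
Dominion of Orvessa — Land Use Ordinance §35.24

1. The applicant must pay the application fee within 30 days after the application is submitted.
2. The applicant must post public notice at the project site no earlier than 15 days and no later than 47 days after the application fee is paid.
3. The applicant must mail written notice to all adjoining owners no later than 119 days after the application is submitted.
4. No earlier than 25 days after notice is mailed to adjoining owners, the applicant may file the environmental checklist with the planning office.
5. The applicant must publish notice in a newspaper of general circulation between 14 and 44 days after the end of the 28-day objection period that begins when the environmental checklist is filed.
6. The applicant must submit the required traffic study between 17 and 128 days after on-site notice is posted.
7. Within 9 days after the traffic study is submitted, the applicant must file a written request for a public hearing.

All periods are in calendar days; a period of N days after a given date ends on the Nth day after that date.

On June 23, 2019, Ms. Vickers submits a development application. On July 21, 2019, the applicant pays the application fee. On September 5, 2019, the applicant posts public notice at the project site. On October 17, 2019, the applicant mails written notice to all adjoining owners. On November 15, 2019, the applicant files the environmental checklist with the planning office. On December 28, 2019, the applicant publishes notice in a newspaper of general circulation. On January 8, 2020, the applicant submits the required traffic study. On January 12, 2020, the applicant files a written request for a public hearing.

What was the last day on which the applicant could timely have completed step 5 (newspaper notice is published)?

January 26, 2020

The environmental checklist is filed on November 15, 2019; the 28-day objection period therefore ends December 13, 2019, and step 5 runs from that date. The window is 14–44 days after December 13, 2019; it closes on January 26, 2020.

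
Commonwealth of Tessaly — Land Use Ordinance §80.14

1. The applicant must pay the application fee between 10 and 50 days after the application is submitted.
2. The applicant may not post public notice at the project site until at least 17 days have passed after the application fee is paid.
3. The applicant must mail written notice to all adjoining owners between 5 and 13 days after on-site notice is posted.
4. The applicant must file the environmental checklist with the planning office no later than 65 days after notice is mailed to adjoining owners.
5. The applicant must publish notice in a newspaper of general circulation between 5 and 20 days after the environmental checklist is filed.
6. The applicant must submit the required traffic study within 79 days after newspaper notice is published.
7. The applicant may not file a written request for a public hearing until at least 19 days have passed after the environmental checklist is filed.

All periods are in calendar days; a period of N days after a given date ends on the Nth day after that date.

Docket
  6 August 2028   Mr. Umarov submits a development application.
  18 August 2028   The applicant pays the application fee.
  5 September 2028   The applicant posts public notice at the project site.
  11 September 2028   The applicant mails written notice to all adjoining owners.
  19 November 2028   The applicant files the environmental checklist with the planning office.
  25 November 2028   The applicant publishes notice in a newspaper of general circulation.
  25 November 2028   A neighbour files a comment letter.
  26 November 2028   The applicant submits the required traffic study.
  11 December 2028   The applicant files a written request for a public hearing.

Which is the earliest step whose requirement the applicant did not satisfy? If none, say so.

(1) the permitted window runs from 6 August 2028 + 10 = 16 August 2028 to 6 August 2028 + 50 = 25 September 2028; 18 August 2028 falls inside that range.
(2) permitted from 18 August 2028 + 17 days = 4 September 2028 onward; done 5 September 2028, after the minimum wait.
(3) the permitted window runs from 5 September 2028 + 5 = 10 September 2028 to 5 September 2028 + 13 = 18 September 2028; done 11 September 2028, which is between those dates.
(4) due by 11 September 2028 + 65 days = 15 November 2028; done 19 November 2028 — 4 days late.

Step 4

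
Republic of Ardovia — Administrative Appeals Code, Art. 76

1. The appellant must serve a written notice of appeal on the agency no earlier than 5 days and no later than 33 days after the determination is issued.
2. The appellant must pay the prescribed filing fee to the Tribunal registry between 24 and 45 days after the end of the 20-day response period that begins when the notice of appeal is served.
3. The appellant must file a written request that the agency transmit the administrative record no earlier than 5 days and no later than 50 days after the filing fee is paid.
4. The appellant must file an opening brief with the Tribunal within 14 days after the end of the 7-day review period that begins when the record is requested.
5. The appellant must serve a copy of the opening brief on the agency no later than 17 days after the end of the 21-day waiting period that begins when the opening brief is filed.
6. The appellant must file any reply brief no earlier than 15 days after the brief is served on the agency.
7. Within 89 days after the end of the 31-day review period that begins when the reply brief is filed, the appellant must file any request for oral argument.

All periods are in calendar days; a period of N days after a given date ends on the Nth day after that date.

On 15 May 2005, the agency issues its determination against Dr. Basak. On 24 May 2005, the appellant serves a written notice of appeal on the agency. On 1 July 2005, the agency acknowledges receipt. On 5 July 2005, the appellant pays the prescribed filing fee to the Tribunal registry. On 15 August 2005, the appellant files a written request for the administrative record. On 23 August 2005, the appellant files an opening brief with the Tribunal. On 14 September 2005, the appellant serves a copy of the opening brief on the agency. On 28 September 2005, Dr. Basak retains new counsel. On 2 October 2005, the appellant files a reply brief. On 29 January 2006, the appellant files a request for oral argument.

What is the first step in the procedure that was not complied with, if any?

Step 1: the window is 5–33 days after 15 May 2005 (when the determination is issued), so 20 May 2005 through 17 June 2005; 24 May 2005 falls inside that range.
Step 2: the window is 24–45 days after 13 June 2005 (end of the 20-day response period, which began when the notice of appeal is served on 24 May 2005), so 7 July 2005 through 28 July 2005; 5 July 2005 is 2 days too early.

Step 2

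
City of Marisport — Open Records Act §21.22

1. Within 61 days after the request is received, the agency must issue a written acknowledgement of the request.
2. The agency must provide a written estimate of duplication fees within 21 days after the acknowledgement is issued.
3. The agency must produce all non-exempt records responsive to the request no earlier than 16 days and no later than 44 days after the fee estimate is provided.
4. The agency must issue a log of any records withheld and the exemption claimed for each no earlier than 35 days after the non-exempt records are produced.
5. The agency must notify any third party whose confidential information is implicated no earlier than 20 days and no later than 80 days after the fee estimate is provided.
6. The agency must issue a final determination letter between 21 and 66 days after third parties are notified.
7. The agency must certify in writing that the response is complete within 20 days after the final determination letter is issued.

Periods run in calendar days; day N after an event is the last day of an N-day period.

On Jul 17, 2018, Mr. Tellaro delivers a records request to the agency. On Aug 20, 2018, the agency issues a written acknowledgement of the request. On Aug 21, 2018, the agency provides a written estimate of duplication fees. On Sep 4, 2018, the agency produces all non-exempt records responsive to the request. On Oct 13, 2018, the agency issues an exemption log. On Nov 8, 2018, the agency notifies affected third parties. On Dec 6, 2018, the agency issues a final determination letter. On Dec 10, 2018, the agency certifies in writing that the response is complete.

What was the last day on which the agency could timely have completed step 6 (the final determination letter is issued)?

Step 6 runs from Nov 8, 2018, when third parties are notified. The window is 21–66 days after Nov 8, 2018; it closes on Jan 13, 2019.

Jan 13, 2019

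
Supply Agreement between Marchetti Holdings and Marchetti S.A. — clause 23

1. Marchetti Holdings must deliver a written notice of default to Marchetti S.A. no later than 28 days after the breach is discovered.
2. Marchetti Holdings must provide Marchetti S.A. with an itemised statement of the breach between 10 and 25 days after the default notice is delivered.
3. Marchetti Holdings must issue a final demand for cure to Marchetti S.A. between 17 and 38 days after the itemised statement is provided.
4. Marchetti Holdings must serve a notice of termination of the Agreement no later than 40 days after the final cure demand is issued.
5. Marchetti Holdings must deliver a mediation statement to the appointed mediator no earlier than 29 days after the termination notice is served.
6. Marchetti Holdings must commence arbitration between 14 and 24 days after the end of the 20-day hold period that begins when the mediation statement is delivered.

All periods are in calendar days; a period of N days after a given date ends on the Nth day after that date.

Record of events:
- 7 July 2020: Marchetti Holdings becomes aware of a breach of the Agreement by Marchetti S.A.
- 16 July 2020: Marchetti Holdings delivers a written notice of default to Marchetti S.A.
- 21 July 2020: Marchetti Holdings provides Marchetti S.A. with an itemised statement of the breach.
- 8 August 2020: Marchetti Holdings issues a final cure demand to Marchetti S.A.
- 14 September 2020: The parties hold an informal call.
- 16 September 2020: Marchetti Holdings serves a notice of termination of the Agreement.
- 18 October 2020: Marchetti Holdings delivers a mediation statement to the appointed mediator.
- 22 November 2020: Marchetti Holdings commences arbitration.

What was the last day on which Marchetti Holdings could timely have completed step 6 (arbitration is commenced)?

The mediation statement is delivered on 18 October 2020; the 20-day hold period therefore ends 7 November 2020, and step 6 runs from that date. The window is 14–24 days after 7 November 2020; it closes on 1 December 2020.

1 December 2020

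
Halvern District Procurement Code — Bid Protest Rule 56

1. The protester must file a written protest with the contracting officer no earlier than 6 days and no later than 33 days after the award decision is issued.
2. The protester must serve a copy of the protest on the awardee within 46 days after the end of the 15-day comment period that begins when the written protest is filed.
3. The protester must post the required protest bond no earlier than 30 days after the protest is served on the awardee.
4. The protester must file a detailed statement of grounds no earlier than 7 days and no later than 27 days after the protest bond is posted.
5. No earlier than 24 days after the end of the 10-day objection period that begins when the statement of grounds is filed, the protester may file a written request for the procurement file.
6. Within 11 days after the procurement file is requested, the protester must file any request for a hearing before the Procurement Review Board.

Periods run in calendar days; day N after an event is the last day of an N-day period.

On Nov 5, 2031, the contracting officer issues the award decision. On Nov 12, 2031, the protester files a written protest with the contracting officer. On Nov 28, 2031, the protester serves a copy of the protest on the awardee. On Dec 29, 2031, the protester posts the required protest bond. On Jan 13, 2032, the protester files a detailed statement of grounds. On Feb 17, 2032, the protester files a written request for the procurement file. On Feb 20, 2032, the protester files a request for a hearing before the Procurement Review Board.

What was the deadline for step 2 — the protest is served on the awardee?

Jan 12, 2032

The written protest is filed on Nov 12, 2031; the 15-day comment period therefore ends Nov 27, 2031, and step 2 runs from that date. 46 days after Nov 27, 2031 is Jan 12, 2032.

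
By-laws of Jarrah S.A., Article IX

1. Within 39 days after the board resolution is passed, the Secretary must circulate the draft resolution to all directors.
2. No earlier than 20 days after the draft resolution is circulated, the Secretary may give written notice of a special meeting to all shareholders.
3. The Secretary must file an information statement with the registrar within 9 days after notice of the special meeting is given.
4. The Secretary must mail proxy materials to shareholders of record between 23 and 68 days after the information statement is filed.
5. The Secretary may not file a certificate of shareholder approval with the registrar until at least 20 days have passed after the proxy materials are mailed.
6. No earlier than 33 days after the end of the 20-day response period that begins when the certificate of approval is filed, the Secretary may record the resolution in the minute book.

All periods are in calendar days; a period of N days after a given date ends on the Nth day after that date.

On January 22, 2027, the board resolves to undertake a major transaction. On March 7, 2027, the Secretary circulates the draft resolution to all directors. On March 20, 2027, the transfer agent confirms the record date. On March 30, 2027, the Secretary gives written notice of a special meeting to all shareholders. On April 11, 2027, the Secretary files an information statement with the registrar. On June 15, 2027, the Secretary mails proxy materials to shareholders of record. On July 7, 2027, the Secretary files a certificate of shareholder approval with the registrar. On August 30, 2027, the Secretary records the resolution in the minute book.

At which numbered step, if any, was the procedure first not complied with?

Step 1: 39 days after January 22, 2027 (when the board resolution is passed) is March 2, 2027; not done until March 7, 2027, 5 days after the deadline.

Step 1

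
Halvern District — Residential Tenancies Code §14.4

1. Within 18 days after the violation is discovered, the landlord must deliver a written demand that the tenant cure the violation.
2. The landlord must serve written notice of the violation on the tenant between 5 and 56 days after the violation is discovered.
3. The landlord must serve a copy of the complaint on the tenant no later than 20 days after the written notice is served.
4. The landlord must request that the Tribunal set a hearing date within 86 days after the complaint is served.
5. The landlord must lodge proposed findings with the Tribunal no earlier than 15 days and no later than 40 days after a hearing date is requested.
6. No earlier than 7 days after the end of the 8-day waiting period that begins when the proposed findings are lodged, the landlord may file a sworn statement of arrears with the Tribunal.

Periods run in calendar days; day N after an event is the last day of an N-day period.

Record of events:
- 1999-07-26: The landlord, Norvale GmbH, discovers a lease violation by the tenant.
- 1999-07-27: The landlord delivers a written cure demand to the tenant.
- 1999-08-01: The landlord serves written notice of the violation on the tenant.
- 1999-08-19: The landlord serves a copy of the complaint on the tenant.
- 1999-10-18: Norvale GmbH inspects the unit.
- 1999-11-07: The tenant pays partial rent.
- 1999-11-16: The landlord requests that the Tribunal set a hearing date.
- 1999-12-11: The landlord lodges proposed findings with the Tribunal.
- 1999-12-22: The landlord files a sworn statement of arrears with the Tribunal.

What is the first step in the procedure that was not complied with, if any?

Step 4

Step 1 — counting 18 days from 1999-07-26 (when the violation is discovered) gives a deadline of 1999-08-13; completed 1999-07-27, before the deadline.
Step 2 — 5 and 56 days from 1999-07-26 (when the violation is discovered) are 1999-07-31 and 1999-09-20 respectively; done 1999-08-01 — within the window.
Step 3 — counting 20 days from 1999-08-01 (when the written notice is served) gives a deadline of 1999-08-21; completed 1999-08-19, before the deadline.
Step 4 — counting 86 days from 1999-08-19 (when the complaint is served) gives a deadline of 1999-11-13; done 1999-11-16 — 3 days late.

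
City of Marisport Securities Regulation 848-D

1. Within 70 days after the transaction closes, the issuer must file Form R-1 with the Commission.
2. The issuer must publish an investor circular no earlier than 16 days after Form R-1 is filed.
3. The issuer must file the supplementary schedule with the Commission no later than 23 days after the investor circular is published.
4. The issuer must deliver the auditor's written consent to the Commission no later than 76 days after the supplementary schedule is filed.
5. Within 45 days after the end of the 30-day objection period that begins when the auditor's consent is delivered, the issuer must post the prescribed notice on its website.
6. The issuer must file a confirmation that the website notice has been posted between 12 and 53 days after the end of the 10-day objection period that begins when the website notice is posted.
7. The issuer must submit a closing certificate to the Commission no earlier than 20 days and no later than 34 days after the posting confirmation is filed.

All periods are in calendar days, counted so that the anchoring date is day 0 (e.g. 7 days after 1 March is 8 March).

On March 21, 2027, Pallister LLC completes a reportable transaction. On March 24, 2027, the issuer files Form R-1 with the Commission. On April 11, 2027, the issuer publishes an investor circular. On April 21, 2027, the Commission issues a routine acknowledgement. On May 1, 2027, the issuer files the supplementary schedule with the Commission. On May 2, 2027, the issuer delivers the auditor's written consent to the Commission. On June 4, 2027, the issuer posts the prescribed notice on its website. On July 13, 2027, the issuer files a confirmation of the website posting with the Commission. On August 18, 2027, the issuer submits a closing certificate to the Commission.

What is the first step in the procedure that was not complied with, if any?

(1) due by March 21, 2027 + 70 days = May 30, 2027; March 24, 2027 is within that limit.
(2) permitted from March 24, 2027 + 16 days = April 9, 2027 onward; done April 11, 2027 — permitted.
(3) due by April 11, 2027 + 23 days = May 4, 2027; done May 1, 2027 — timely.
(4) due by May 1, 2027 + 76 days = July 16, 2027; May 2, 2027 is within that limit.
(5) due by June 1, 2027 + 45 days = July 16, 2027; completed June 4, 2027, before the deadline.
(6) the permitted window runs from June 14, 2027 + 12 = June 26, 2027 to June 14, 2027 + 53 = August 6, 2027; July 13, 2027 falls inside that range.
(7) the permitted window runs from July 13, 2027 + 20 = August 2, 2027 to July 13, 2027 + 34 = August 16, 2027; August 18, 2027 is 2 days past the end of the window.
That is the first point of non-compliance.

Step 7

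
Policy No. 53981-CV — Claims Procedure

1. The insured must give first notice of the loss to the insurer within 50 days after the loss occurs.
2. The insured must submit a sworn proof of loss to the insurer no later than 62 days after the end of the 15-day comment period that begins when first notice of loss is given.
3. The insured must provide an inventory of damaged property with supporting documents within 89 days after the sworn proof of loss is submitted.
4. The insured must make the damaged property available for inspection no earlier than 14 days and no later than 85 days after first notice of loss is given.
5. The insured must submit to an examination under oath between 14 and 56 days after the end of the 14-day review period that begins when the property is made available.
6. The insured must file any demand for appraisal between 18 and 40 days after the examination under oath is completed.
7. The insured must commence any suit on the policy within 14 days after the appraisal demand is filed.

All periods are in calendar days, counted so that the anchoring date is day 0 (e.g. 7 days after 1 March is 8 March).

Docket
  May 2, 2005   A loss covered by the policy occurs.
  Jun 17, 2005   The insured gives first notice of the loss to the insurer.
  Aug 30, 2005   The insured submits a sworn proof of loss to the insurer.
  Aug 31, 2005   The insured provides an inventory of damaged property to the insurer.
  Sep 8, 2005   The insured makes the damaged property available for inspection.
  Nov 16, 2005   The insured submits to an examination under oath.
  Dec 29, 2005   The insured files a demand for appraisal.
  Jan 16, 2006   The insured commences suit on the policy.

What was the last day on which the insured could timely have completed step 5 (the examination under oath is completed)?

Nov 17, 2005

The property is made available on Sep 8, 2005; the 14-day review period therefore ends Sep 22, 2005, and step 5 runs from that date. The window is 14–56 days after Sep 22, 2005; it closes on Nov 17, 2005.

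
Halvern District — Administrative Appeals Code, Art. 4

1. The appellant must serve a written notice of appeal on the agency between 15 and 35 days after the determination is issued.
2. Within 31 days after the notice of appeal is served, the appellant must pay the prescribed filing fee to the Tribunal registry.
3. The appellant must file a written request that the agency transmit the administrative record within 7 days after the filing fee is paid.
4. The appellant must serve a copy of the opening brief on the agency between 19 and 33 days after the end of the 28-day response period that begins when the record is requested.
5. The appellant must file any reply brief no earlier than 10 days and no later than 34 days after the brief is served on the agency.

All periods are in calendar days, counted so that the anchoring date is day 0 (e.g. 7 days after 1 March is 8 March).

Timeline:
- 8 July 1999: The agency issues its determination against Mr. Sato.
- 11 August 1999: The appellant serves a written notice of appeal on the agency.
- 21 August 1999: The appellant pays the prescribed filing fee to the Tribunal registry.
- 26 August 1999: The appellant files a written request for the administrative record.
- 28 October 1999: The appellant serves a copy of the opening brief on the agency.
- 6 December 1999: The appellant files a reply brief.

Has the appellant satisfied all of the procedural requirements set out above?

Step 1: the window is 15–35 days after 8 July 1999 (when the determination is issued), so 23 July 1999 through 12 August 1999; done 11 August 1999 — within the window.
Step 2: 31 days after 11 August 1999 (when the notice of appeal is served) is 11 September 1999; done 21 August 1999 — timely.
Step 3: 7 days after 21 August 1999 (when the filing fee is paid) is 28 August 1999; completed 26 August 1999, before the deadline.
Step 4: the window is 19–33 days after 23 September 1999 (end of the 28-day response period, which began when the record is requested on 26 August 1999), so 12 October 1999 through 26 October 1999; done 28 October 1999 — 2 days after the window closed.
Later steps need not be reached.

No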